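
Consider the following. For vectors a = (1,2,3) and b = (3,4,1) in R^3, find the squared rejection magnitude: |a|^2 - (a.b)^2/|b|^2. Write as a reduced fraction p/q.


|a|^2 = 1^2 + 2^2 + 3^2 = 14
|b|^2 = 3^2 + 4^2 + 1^2 = 26
a . b = 1*3 + 2*4 + 3*1 = 14
(a.b)^2 = 14^2 = 196
|rej|^2 = 14 - 196/26
= (364 - 196)/26
= 168/26
In lowest terms: 84/13


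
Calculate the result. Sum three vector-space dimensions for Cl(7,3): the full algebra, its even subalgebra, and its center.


n = 7 + 3 = 10
Total dim = 2^10 = 1024
Even subalgebra dim = 2^9 = 512
n is even, so center dim = 1
Sum = 1024 + 512 + 1 = 1537


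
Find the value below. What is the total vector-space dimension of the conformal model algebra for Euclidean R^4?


The conformal model of R^4 uses Cl(5,1): the 4 Euclidean generators plus two extra orthogonal generators e+ (e+^2 = +1) and e- (e-^2 = -1), from which the null vectors e0, einf are built.
Number of generators m = 4 + 2 = 6.
dim Cl(p,q) = 2^m = 2^6 = 64


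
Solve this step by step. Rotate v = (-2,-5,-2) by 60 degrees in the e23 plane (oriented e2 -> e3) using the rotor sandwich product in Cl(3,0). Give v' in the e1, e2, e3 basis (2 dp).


Rotor R = cos(30deg) - sin(30deg)*e23
Rotation angle theta = 2 * 30 = 60 degrees in the e23 plane (e2 -> e3).
The component perpendicular to the plane (e1) is invariant: v'_1 = v1 = -2.00
cos(60deg) = 0.5000, sin(60deg) = 0.8660
v'_2 = v2*cos(theta) - v3*sin(theta) = -5*0.5000 - (-2)*0.8660 = -0.77
v'_3 = v2*sin(theta) + v3*cos(theta) = -5*0.8660 + (-2)*0.5000 = -5.33
v' = -2.00*e1 - 0.77*e2 - 5.33*e3


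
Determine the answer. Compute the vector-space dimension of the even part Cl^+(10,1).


Even subalgebra dimension = 2^(n-1)
n = 10 + 1 = 11
2^(11 - 1) = 2^10 = 1024
Verification: sum of C(11,k) for even k = 1 + 55 + 330 + 462 + 165 + 11 = 1024
Result = 1024


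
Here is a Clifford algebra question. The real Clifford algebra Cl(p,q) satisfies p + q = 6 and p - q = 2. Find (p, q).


We need p + q = 6 and p - q = 2.
Adding: 2p = 6 + 2 = 8, so p = 4.
Then q = 6 - 4 = 2.
(p, q) = (4, 2)


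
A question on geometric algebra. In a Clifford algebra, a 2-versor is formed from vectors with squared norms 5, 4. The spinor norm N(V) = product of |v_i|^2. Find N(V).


Spinor norm N(V) = |v1|^2 * |v2|^2 * ... * |v2|^2
= 5 * 4
Running product: 5, 20
N(V) = 20


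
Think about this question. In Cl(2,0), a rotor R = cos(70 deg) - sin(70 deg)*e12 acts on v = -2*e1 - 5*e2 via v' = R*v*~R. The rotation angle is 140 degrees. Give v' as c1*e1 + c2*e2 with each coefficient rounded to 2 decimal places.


Rotor R = cos(70deg) - sin(70deg)*e12
Rotation angle theta = 2 * 70 = 140 degrees
v' = R*v*~R rotates v by theta.
cos(140deg) = -0.7660, sin(140deg) = 0.6428
v'_1 = -2*cos(140deg) - (-5)*sin(140deg)
= -2*(-0.7660) - (-5)*0.6428
= 4.75
v'_2 = -2*sin(140deg) + (-5)*cos(140deg)
= -2*0.6428 + (-5)*(-0.7660)
= 2.54
v' = 4.75*e1 + 2.54*e2


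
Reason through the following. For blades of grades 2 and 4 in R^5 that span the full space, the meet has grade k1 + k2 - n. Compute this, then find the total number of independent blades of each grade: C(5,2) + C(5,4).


Meet grade = grade(A) + grade(B) - n
= 2 + 4 - 5 = 1
C(5,2) = 10
C(5,4) = 5
dim_A + dim_B = 10 + 5 = 15


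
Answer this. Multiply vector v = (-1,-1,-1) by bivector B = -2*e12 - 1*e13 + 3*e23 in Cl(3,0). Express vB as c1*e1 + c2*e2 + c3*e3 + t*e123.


vB has grade-1 (vector) and grade-3 (trivector) parts: vB = (v _| B) + (v ^ B).
Vector part <vB>_1:
  e1: -v2*b12 - v3*b13 = -(-1)*(-2) - (-1)*(-1) = -3
  e2: v1*b12 - v3*b23 = (-1)*(-2) - (-1)*(3) = 5
  e3: v1*b13 + v2*b23 = (-1)*(-1) + (-1)*(3) = -2
Trivector part <vB>_3:
  e123: v1*b23 - v2*b13 + v3*b12 = (-1)*(3) - (-1)*(-1) + (-1)*(-2) = -2
vB = -3*e1 + 5*e2 - 2*e3 - 2*e123


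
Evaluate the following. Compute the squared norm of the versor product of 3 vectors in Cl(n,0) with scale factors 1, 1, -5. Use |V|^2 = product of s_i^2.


Each vector v_i has |v_i|^2 = s_i^2
Squared scales: 1^2 = 1, 1^2 = 1, (-5)^2 = 25
|V|^2 = 1 * 1 * 25
= 25


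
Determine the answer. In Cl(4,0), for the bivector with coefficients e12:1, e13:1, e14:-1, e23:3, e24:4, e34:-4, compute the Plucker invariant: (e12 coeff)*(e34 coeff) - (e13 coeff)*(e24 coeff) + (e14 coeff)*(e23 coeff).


Plucker relation: af - be + cd
a*f = 1*(-4) = -4
b*e = 1*4 = 4
c*d = (-1)*3 = -3
af - be + cd = -4 - 4 + (-3)
= -11


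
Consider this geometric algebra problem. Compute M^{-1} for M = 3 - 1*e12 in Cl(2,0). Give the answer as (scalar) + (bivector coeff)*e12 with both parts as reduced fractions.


M = 3 - 1*e12, where e12^2 = -1.
Since M commutes with its reverse ~M = a - b*e12, M * ~M = a^2 - b^2*e12^2 = a^2 + b^2.
So M^{-1} = ~M / (a^2 + b^2) = (a - b*e12)/(a^2 + b^2).
a^2 + b^2 = 9 + 1 = 10
Scalar part = 3/10 = 3/10
Bivector coeff = 1/10 = 1/10
M^{-1} = 3/10 + 1/10*e12


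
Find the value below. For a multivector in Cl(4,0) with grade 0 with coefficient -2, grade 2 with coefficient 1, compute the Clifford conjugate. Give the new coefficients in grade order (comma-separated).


Clifford conjugate sign for grade k: (-1)^(k(k+1)/2)
Grade 0: (-1)^(0*1/2) = (-1)^0 = 1, coeff -2 -> -2
Grade 2: (-1)^(2*3/2) = (-1)^3 = -1, coeff 1 -> -1
Conjugated coefficients: -2, -1


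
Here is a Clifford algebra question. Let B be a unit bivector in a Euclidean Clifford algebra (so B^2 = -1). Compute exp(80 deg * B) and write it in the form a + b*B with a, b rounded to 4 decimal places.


For a unit bivector B with B^2 = -1, the exponential series gives
e^(theta*B) = cos(theta) + sin(theta)*B (the GA analogue of Euler's formula).
theta = 80 degrees = 1.396263 rad
cos(80 deg) = 0.1736
sin(80 deg) = 0.9848
exp(theta*B) = 0.1736 + 0.9848*B


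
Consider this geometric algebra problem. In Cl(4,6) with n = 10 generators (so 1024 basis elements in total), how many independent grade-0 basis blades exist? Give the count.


Number of grade-k basis blades in Cl(p,q) with n = p + q is C(n, k).
n = 4 + 6 = 10
C(10, 0) = 10! / (0! * 10!)
= 3628800 / (1 * 3628800)
= 1


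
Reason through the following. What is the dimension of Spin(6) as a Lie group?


Spin(n) double-covers SO(n); both have Lie algebra so(n) of dimension n(n-1)/2.
n = 6
n(n-1) = 6 * 5 = 30
dim Spin(6) = 30/2 = 15


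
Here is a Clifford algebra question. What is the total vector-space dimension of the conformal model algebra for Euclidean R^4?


The conformal model of R^4 uses Cl(5,1): the 4 Euclidean generators plus two extra orthogonal generators e+ (e+^2 = +1) and e- (e-^2 = -1), from which the null vectors e0, einf are built.
Number of generators m = 4 + 2 = 6.
dim Cl(p,q) = 2^m = 2^6 = 64


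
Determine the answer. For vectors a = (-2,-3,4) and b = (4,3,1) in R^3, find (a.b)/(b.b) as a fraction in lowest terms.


Projection coefficient = (a . b) / (b . b)
a . b = (-2)*4 + (-3)*3 + 4*1
= -8 + (-9) + 4 = -13
b . b = 4^2 + 3^2 + 1^2
= 16 + 9 + 1 = 26
Coefficient = -13/26
In lowest terms: -1/2


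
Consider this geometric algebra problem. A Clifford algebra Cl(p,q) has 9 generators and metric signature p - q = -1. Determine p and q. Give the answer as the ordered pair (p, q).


We need p + q = 9 and p - q = -1.
Adding: 2p = 9 + (-1) = 8, so p = 4.
Then q = 9 - 4 = 5.
(p, q) = (4, 5)


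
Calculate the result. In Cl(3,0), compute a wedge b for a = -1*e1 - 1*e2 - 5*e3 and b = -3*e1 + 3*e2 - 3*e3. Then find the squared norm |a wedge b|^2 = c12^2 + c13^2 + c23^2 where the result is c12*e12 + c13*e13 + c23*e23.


a wedge b = (a1*b2 - a2*b1)*e12 + (a1*b3 - a3*b1)*e13 + (a2*b3 - a3*b2)*e23
e12 coeff: (-1)*3 - (-1)*(-3) = -3 - 3 = -6
e13 coeff: (-1)*(-3) - (-5)*(-3) = 3 - 15 = -12
e23 coeff: (-1)*(-3) - (-5)*3 = 3 - (-15) = 18
|a wedge b|^2 = (-6)^2 + (-12)^2 + 18^2
= 36 + 144 + 324
= 504


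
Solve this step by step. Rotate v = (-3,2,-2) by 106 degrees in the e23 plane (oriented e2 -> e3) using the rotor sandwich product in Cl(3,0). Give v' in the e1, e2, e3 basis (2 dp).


Rotor R = cos(53deg) - sin(53deg)*e23
Rotation angle theta = 2 * 53 = 106 degrees in the e23 plane (e2 -> e3).
The component perpendicular to the plane (e1) is invariant: v'_1 = v1 = -3.00
cos(106deg) = -0.2756, sin(106deg) = 0.9613
v'_2 = v2*cos(theta) - v3*sin(theta) = 2*(-0.2756) - (-2)*0.9613 = 1.37
v'_3 = v2*sin(theta) + v3*cos(theta) = 2*0.9613 + (-2)*(-0.2756) = 2.47
v' = -3.00*e1 + 1.37*e2 + 2.47*e3


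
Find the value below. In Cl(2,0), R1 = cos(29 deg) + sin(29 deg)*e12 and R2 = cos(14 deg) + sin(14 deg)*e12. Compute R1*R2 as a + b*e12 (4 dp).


Same-plane rotors commute and their half-angles add:
R1*R2 = cos(a1 + a2) + sin(a1 + a2)*e12.
a1 + a2 = 29 + 14 = 43 deg
cos(43 deg) = 0.7314
sin(43 deg) = 0.6820
R1*R2 = 0.7314 + 0.6820*e12


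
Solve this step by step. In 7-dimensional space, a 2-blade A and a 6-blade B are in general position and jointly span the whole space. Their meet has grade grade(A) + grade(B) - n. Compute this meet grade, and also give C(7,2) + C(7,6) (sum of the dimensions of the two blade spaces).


Meet grade = grade(A) + grade(B) - n
= 2 + 6 - 7 = 1
C(7,2) = 21
C(7,6) = 7
dim_A + dim_B = 21 + 7 = 28


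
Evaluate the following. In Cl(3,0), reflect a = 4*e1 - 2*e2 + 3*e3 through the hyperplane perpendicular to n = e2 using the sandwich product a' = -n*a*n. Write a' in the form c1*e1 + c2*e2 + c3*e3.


Reflection formula: a' = -n*a*n, with n = e2 (unit vector, n^2 = 1).
For reflection through hyperplane perp to e2:
The component along e2 flips sign, others stay.
a = (4, -2, 3)
a' = (4, 2, 3)
a' = 4*e1 + 2*e2 + 3*e3


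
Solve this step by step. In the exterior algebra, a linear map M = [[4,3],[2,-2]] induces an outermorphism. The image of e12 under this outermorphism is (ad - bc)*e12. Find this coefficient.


The outermorphism of a linear map f sends e1^e2 to f(e1)^f(e2).
f(e1) = 4*e1 + 2*e2
f(e2) = 3*e1 - 2*e2
f(e1) ^ f(e2) = (4*e1 + 2*e2) ^ (3*e1 - 2*e2)
= 4*(-2)*e12 + 2*3*e21
= (-8 - 6)*e12
= -14*e12
Coefficient = -14


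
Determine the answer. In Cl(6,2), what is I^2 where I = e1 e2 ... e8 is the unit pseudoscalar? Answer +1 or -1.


The pseudoscalar I = e1...e_n (product of all n generators) of Cl(p,q) satisfies I^2 = (-1)^(q + n(n-1)/2).
p = 6, q = 2, n = p + q = 8
n(n-1)/2 = 8 * 7 / 2 = 28
Exponent = q + n(n-1)/2 = 2 + 28 = 30
I^2 = (-1)^30 = +1


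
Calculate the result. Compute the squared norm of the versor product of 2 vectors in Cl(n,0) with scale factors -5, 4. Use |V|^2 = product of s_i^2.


Each vector v_i has |v_i|^2 = s_i^2
Squared scales: (-5)^2 = 25, 4^2 = 16
|V|^2 = 25 * 16
= 400


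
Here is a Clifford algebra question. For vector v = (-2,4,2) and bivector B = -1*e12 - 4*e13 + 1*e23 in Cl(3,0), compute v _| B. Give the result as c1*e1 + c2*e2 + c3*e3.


Left contraction v _| B = <vB>_1 (grade-1 part of the geometric product vB).
Using e1_|e12 = e2, e2_|e12 = -e1, e1_|e13 = e3, e3_|e13 = -e1, e2_|e23 = e3, e3_|e23 = -e2:
e1 coeff: -v2*b12 - v3*b13 = -(4)*(-1) - (2)*(-4) = 12
e2 coeff: v1*b12 - v3*b23 = (-2)*(-1) - (2)*(1) = 0
e3 coeff: v1*b13 + v2*b23 = (-2)*(-4) + (4)*(1) = 12
v _| B = 12*e1 + 0*e2 + 12*e3


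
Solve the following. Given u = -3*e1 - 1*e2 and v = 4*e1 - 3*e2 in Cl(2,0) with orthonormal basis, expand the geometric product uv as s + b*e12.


Expand: (-3*e1 - 1*e2)(4*e1 - 3*e2)
= (-3)*4*e1e1 + (-3)*(-3)*e1e2 + (-1)*4*e2e1 + (-1)*(-3)*e2e2
Using e1^2 = e2^2 = 1, e2e1 = -e1e2:
Scalar part s = (-3)*4 + (-1)*(-3) = -12 + 3 = -9
Bivector part b = (-3)*(-3) - (-1)*4 = 9 - (-4) = 13
uv = -9 + 13*e12


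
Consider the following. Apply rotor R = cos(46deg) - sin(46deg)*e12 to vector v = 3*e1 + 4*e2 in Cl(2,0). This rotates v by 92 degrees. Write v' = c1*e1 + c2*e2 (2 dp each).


Rotor R = cos(46deg) - sin(46deg)*e12
Rotation angle theta = 2 * 46 = 92 degrees
v' = R*v*~R rotates v by theta.
cos(92deg) = -0.0349, sin(92deg) = 0.9994
v'_1 = 3*cos(92deg) - 4*sin(92deg)
= 3*(-0.0349) - 4*0.9994
= -4.10
v'_2 = 3*sin(92deg) + 4*cos(92deg)
= 3*0.9994 + 4*(-0.0349)
= 2.86
v' = -4.10*e1 + 2.86*e2


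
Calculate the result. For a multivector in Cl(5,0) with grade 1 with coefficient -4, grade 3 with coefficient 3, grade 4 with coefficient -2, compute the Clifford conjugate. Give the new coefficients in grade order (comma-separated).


Clifford conjugate sign for grade k: (-1)^(k(k+1)/2)
Grade 1: (-1)^(1*2/2) = (-1)^1 = -1, coeff -4 -> 4
Grade 3: (-1)^(3*4/2) = (-1)^6 = 1, coeff 3 -> 3
Grade 4: (-1)^(4*5/2) = (-1)^10 = 1, coeff -2 -> -2
Conjugated coefficients: 4, 3, -2


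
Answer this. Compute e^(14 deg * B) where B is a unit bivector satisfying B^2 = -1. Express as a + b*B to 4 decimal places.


For a unit bivector B with B^2 = -1, the exponential series gives
e^(theta*B) = cos(theta) + sin(theta)*B (the GA analogue of Euler's formula).
theta = 14 degrees = 0.244346 rad
cos(14 deg) = 0.9703
sin(14 deg) = 0.2419
exp(theta*B) = 0.9703 + 0.2419*B


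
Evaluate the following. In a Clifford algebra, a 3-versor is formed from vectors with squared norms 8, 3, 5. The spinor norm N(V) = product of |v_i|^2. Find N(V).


Spinor norm N(V) = |v1|^2 * |v2|^2 * ... * |v3|^2
= 8 * 3 * 5
Running product: 8, 24, 120
N(V) = 120


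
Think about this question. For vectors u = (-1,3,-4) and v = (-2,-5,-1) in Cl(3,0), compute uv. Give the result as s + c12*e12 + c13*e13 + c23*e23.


In Cl(3,0): e_i^2 = 1, e_ie_j = -e_je_i for i != j.
Scalar part = u . v = (-1)*(-2) + 3*(-5) + (-4)*(-1)
= 2 + (-15) + 4 = -9
e12 coeff = (-1)*(-5) - 3*(-2) = 5 - (-6) = 11
e13 coeff = (-1)*(-1) - (-4)*(-2) = 1 - 8 = -7
e23 coeff = 3*(-1) - (-4)*(-5) = -3 - 20 = -23
uv = -9 + 11*e12 - 7*e13 - 23*e23


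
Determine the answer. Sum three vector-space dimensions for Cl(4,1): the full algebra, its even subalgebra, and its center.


n = 4 + 1 = 5
Total dim = 2^5 = 32
Even subalgebra dim = 2^4 = 16
n is odd, so center dim = 2
Sum = 32 + 16 + 2 = 50


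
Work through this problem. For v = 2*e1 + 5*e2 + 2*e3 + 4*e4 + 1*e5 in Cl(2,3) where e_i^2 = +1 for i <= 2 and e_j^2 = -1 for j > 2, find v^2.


v^2 = sum of c_i^2 * e_i^2
Positive signature terms (e_i^2 = +1): 2^2 + 5^2 = 29
Negative signature terms (e_j^2 = -1): 2^2 + 4^2 + 1^2 = 21
v^2 = 29 - 21 = 8


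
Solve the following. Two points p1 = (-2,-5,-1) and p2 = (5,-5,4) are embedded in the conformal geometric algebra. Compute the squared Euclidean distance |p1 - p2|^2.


p1 - p2 = (-7, 0, -5)
|p1 - p2|^2 = (-7)^2 + 0^2 + (-5)^2
= 49 + 0 + 25
= 74


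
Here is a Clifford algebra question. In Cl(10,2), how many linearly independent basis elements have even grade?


Even subalgebra dimension = 2^(n-1)
n = 10 + 2 = 12
2^(12 - 1) = 2^11 = 2048
Verification: sum of C(12,k) for even k = 1 + 66 + 495 + 924 + 495 + 66 + 1 = 2048
Result = 2048


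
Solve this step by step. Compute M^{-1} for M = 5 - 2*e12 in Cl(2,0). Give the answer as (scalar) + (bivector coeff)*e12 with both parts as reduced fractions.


M = 5 - 2*e12, where e12^2 = -1.
Since M commutes with its reverse ~M = a - b*e12, M * ~M = a^2 - b^2*e12^2 = a^2 + b^2.
So M^{-1} = ~M / (a^2 + b^2) = (a - b*e12)/(a^2 + b^2).
a^2 + b^2 = 25 + 4 = 29
Scalar part = 5/29 = 5/29
Bivector coeff = 2/29 = 2/29
M^{-1} = 5/29 + 2/29*e12


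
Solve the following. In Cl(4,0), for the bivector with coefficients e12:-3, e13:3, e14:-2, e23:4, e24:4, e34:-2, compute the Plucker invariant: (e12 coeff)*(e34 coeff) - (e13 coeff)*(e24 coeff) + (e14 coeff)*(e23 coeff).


Plucker relation: af - be + cd
a*f = (-3)*(-2) = 6
b*e = 3*4 = 12
c*d = (-2)*4 = -8
af - be + cd = 6 - 12 + (-8)
= -14


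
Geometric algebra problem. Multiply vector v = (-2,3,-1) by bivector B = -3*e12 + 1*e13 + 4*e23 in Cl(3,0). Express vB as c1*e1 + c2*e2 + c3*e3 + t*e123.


vB has grade-1 (vector) and grade-3 (trivector) parts: vB = (v _| B) + (v ^ B).
Vector part <vB>_1:
  e1: -v2*b12 - v3*b13 = -(3)*(-3) - (-1)*(1) = 10
  e2: v1*b12 - v3*b23 = (-2)*(-3) - (-1)*(4) = 10
  e3: v1*b13 + v2*b23 = (-2)*(1) + (3)*(4) = 10
Trivector part <vB>_3:
  e123: v1*b23 - v2*b13 + v3*b12 = (-2)*(4) - (3)*(1) + (-1)*(-3) = -8
vB = 10*e1 + 10*e2 + 10*e3 - 8*e123


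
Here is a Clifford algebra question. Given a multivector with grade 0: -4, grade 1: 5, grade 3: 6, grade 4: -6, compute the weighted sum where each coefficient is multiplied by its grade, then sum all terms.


Grade-weighted sum = sum of grade_k * coefficient_k
0*(-4) = 0
1*5 = 5
3*6 = 18
4*(-6) = -24
Total = 0 + 5 + 18 + (-24) = -1


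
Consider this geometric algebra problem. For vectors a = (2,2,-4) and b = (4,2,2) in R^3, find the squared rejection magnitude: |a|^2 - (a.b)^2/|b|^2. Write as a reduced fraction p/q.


|a|^2 = 2^2 + 2^2 + (-4)^2 = 24
|b|^2 = 4^2 + 2^2 + 2^2 = 24
a . b = 2*4 + 2*2 + (-4)*2 = 4
(a.b)^2 = 4^2 = 16
|rej|^2 = 24 - 16/24
= (576 - 16)/24
= 560/24
In lowest terms: 70/3


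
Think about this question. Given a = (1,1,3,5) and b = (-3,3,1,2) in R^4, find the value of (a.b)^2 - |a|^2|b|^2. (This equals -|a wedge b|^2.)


a . b = 1*(-3) + 1*3 + 3*1 + 5*2
= -3 + 3 + 3 + 10 = 13
|a|^2 = 1^2 + 1^2 + 3^2 + 5^2 = 36
|b|^2 = (-3)^2 + 3^2 + 1^2 + 2^2 = 23
(a.b)^2 = 13^2 = 169
|a|^2 * |b|^2 = 36 * 23 = 828
Result = 169 - 828 = -659


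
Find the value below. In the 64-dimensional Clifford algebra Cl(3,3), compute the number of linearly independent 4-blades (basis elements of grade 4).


Number of grade-k basis blades in Cl(p,q) with n = p + q is C(n, k).
n = 3 + 3 = 6
C(6, 4) = 6! / (4! * 2!)
= 720 / (24 * 2)
= 15


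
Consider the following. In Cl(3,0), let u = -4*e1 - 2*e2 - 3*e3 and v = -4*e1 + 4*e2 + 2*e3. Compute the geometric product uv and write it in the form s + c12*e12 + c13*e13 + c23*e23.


In Cl(3,0): e_i^2 = 1, e_ie_j = -e_je_i for i != j.
Scalar part = u . v = (-4)*(-4) + (-2)*4 + (-3)*2
= 16 + (-8) + (-6) = 2
e12 coeff = (-4)*4 - (-2)*(-4) = -16 - 8 = -24
e13 coeff = (-4)*2 - (-3)*(-4) = -8 - 12 = -20
e23 coeff = (-2)*2 - (-3)*4 = -4 - (-12) = 8
uv = 2 - 24*e12 - 20*e13 + 8*e23


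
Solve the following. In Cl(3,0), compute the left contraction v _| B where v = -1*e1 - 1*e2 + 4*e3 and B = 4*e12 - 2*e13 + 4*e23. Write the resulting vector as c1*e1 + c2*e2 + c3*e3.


Left contraction v _| B = <vB>_1 (grade-1 part of the geometric product vB).
Using e1_|e12 = e2, e2_|e12 = -e1, e1_|e13 = e3, e3_|e13 = -e1, e2_|e23 = e3, e3_|e23 = -e2:
e1 coeff: -v2*b12 - v3*b13 = -(-1)*(4) - (4)*(-2) = 12
e2 coeff: v1*b12 - v3*b23 = (-1)*(4) - (4)*(4) = -20
e3 coeff: v1*b13 + v2*b23 = (-1)*(-2) + (-1)*(4) = -2
v _| B = 12*e1 - 20*e2 - 2*e3


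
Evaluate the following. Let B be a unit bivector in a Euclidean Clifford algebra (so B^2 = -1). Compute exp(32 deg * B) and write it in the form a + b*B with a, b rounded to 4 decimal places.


For a unit bivector B with B^2 = -1, the exponential series gives
e^(theta*B) = cos(theta) + sin(theta)*B (the GA analogue of Euler's formula).
theta = 32 degrees = 0.558505 rad
cos(32 deg) = 0.8480
sin(32 deg) = 0.5299
exp(theta*B) = 0.8480 + 0.5299*B


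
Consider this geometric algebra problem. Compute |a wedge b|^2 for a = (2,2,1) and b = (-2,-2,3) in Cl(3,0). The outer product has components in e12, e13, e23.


a wedge b = (a1*b2 - a2*b1)*e12 + (a1*b3 - a3*b1)*e13 + (a2*b3 - a3*b2)*e23
e12 coeff: 2*(-2) - 2*(-2) = -4 - (-4) = 0
e13 coeff: 2*3 - 1*(-2) = 6 - (-2) = 8
e23 coeff: 2*3 - 1*(-2) = 6 - (-2) = 8
|a wedge b|^2 = 0^2 + 8^2 + 8^2
= 0 + 64 + 64
= 128


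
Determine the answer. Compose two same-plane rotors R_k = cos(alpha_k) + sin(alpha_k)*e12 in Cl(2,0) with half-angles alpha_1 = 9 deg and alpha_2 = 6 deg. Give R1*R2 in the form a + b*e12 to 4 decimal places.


Same-plane rotors commute and their half-angles add:
R1*R2 = cos(a1 + a2) + sin(a1 + a2)*e12.
a1 + a2 = 9 + 6 = 15 deg
cos(15 deg) = 0.9659
sin(15 deg) = 0.2588
R1*R2 = 0.9659 + 0.2588*e12


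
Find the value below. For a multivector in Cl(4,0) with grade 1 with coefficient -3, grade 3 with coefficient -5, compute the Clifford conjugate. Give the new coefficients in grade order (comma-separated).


Clifford conjugate sign for grade k: (-1)^(k(k+1)/2)
Grade 1: (-1)^(1*2/2) = (-1)^1 = -1, coeff -3 -> 3
Grade 3: (-1)^(3*4/2) = (-1)^6 = 1, coeff -5 -> -5
Conjugated coefficients: 3, -5


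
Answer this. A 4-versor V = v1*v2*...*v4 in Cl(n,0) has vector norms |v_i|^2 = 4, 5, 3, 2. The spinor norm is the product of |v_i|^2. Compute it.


Spinor norm N(V) = |v1|^2 * |v2|^2 * ... * |v4|^2
= 4 * 5 * 3 * 2
Running product: 4, 20, 60, 120
N(V) = 120


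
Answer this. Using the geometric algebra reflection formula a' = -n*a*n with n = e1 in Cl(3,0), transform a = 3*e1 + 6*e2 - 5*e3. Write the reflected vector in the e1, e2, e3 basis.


Reflection formula: a' = -n*a*n, with n = e1 (unit vector, n^2 = 1).
For reflection through hyperplane perp to e1:
The component along e1 flips sign, others stay.
a = (3, 6, -5)
a' = (-3, 6, -5)
a' = -3*e1 + 6*e2 - 5*e3


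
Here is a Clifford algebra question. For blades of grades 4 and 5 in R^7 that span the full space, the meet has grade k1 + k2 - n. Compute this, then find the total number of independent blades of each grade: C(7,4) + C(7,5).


Meet grade = grade(A) + grade(B) - n
= 4 + 5 - 7 = 2
C(7,4) = 35
C(7,5) = 21
dim_A + dim_B = 35 + 21 = 56


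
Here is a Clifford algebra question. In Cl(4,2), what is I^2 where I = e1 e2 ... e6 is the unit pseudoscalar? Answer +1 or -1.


The pseudoscalar I = e1...e_n (product of all n generators) of Cl(p,q) satisfies I^2 = (-1)^(q + n(n-1)/2).
p = 4, q = 2, n = p + q = 6
n(n-1)/2 = 6 * 5 / 2 = 15
Exponent = q + n(n-1)/2 = 2 + 15 = 17
I^2 = (-1)^17 = -1


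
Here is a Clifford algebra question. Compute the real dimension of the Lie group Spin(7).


Spin(n) double-covers SO(n); both have Lie algebra so(n) of dimension n(n-1)/2.
n = 7
n(n-1) = 7 * 6 = 42
dim Spin(7) = 42/2 = 21


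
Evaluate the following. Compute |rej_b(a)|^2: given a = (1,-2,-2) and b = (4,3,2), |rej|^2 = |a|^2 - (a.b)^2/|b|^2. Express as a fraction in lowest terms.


|a|^2 = 1^2 + (-2)^2 + (-2)^2 = 9
|b|^2 = 4^2 + 3^2 + 2^2 = 29
a . b = 1*4 + (-2)*3 + (-2)*2 = -6
(a.b)^2 = (-6)^2 = 36
|rej|^2 = 9 - 36/29
= (261 - 36)/29
= 225/29
In lowest terms: 225/29


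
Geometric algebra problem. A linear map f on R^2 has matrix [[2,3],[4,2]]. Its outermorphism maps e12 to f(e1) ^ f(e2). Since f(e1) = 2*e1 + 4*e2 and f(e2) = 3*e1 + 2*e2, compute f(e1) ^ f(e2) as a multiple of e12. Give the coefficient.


The outermorphism of a linear map f sends e1^e2 to f(e1)^f(e2).
f(e1) = 2*e1 + 4*e2
f(e2) = 3*e1 + 2*e2
f(e1) ^ f(e2) = (2*e1 + 4*e2) ^ (3*e1 + 2*e2)
= 2*2*e12 + 4*3*e21
= (4 - 12)*e12
= -8*e12
Coefficient = -8


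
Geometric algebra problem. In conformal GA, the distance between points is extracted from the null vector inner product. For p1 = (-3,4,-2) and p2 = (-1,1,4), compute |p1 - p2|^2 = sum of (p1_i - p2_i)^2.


p1 - p2 = (-2, 3, -6)
|p1 - p2|^2 = (-2)^2 + 3^2 + (-6)^2
= 4 + 9 + 36
= 49


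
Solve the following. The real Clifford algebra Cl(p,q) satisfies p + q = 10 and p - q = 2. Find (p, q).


We need p + q = 10 and p - q = 2.
Adding: 2p = 10 + 2 = 12, so p = 6.
Then q = 10 - 6 = 4.
(p, q) = (6, 4)


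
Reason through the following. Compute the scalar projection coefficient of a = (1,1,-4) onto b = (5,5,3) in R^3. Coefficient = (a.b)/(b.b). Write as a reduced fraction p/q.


Projection coefficient = (a . b) / (b . b)
a . b = 1*5 + 1*5 + (-4)*3
= 5 + 5 + (-12) = -2
b . b = 5^2 + 5^2 + 3^2
= 25 + 25 + 9 = 59
Coefficient = -2/59
In lowest terms: -2/59


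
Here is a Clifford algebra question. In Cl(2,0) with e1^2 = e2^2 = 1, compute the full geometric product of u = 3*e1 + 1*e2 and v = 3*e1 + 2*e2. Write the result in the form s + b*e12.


Expand: (3*e1 + 1*e2)(3*e1 + 2*e2)
= 3*3*e1e1 + 3*2*e1e2 + 1*3*e2e1 + 1*2*e2e2
Using e1^2 = e2^2 = 1, e2e1 = -e1e2:
Scalar part s = 3*3 + 1*2 = 9 + 2 = 11
Bivector part b = 3*2 - 1*3 = 6 - 3 = 3
uv = 11 + 3*e12


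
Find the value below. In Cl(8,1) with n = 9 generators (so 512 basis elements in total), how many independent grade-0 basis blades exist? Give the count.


Number of grade-k basis blades in Cl(p,q) with n = p + q is C(n, k).
n = 8 + 1 = 9
C(9, 0) = 9! / (0! * 9!)
= 362880 / (1 * 362880)
= 1


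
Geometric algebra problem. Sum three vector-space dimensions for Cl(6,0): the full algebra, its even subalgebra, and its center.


n = 6 + 0 = 6
Total dim = 2^6 = 64
Even subalgebra dim = 2^5 = 32
n is even, so center dim = 1
Sum = 64 + 32 + 1 = 97


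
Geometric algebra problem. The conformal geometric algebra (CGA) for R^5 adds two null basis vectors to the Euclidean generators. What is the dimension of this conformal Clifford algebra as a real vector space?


The conformal model of R^5 uses Cl(6,1): the 5 Euclidean generators plus two extra orthogonal generators e+ (e+^2 = +1) and e- (e-^2 = -1), from which the null vectors e0, einf are built.
Number of generators m = 5 + 2 = 7.
dim Cl(p,q) = 2^m = 2^7 = 128


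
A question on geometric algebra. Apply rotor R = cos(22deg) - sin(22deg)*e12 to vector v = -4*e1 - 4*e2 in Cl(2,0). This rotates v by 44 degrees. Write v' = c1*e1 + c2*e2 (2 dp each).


Rotor R = cos(22deg) - sin(22deg)*e12
Rotation angle theta = 2 * 22 = 44 degrees
v' = R*v*~R rotates v by theta.
cos(44deg) = 0.7193, sin(44deg) = 0.6947
v'_1 = -4*cos(44deg) - (-4)*sin(44deg)
= -4*0.7193 - (-4)*0.6947
= -0.10
v'_2 = -4*sin(44deg) + (-4)*cos(44deg)
= -4*0.6947 + (-4)*0.7193
= -5.66
v' = -0.10*e1 - 5.66*e2


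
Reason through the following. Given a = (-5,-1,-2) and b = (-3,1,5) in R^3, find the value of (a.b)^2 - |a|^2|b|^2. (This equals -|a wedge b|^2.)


a . b = (-5)*(-3) + (-1)*1 + (-2)*5
= 15 + (-1) + (-10) = 4
|a|^2 = (-5)^2 + (-1)^2 + (-2)^2 = 30
|b|^2 = (-3)^2 + 1^2 + 5^2 = 35
(a.b)^2 = 4^2 = 16
|a|^2 * |b|^2 = 30 * 35 = 1050
Result = 16 - 1050 = -1034


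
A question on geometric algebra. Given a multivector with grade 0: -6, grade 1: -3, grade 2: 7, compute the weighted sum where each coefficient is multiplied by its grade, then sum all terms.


Grade-weighted sum = sum of grade_k * coefficient_k
0*(-6) = 0
1*(-3) = -3
2*7 = 14
Total = 0 + (-3) + 14 = 11


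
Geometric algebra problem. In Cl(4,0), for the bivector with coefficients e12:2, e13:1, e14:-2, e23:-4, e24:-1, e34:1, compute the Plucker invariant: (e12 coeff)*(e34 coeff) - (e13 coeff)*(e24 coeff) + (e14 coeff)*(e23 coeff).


Plucker relation: af - be + cd
a*f = 2*1 = 2
b*e = 1*(-1) = -1
c*d = (-2)*(-4) = 8
af - be + cd = 2 - (-1) + 8
= 11


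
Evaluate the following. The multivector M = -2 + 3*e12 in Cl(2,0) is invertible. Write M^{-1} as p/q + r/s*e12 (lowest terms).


M = -2 + 3*e12, where e12^2 = -1.
Since M commutes with its reverse ~M = a - b*e12, M * ~M = a^2 - b^2*e12^2 = a^2 + b^2.
So M^{-1} = ~M / (a^2 + b^2) = (a - b*e12)/(a^2 + b^2).
a^2 + b^2 = 4 + 9 = 13
Scalar part = -2/13 = -2/13
Bivector coeff = -3/13 = -3/13
M^{-1} = -2/13 - 3/13*e12


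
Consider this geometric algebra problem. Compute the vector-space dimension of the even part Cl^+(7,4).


Even subalgebra dimension = 2^(n-1)
n = 7 + 4 = 11
2^(11 - 1) = 2^10 = 1024
Verification: sum of C(11,k) for even k = 1 + 55 + 330 + 462 + 165 + 11 = 1024
Result = 1024


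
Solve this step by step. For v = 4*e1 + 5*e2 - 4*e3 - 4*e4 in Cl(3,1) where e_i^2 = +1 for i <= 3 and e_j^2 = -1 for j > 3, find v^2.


v^2 = sum of c_i^2 * e_i^2
Positive signature terms (e_i^2 = +1): 4^2 + 5^2 + (-4)^2 = 57
Negative signature terms (e_j^2 = -1): (-4)^2 = 16
v^2 = 57 - 16 = 41


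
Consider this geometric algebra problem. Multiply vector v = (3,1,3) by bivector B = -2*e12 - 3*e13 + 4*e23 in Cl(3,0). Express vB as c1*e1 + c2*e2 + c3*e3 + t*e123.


vB has grade-1 (vector) and grade-3 (trivector) parts: vB = (v _| B) + (v ^ B).
Vector part <vB>_1:
  e1: -v2*b12 - v3*b13 = -(1)*(-2) - (3)*(-3) = 11
  e2: v1*b12 - v3*b23 = (3)*(-2) - (3)*(4) = -18
  e3: v1*b13 + v2*b23 = (3)*(-3) + (1)*(4) = -5
Trivector part <vB>_3:
  e123: v1*b23 - v2*b13 + v3*b12 = (3)*(4) - (1)*(-3) + (3)*(-2) = 9
vB = 11*e1 - 18*e2 - 5*e3 + 9*e123


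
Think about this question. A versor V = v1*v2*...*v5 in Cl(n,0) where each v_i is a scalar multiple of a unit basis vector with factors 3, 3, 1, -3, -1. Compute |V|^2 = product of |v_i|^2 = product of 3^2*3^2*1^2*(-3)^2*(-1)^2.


Each vector v_i has |v_i|^2 = s_i^2
Squared scales: 3^2 = 9, 3^2 = 9, 1^2 = 1, (-3)^2 = 9, (-1)^2 = 1
|V|^2 = 9 * 9 * 1 * 9 * 1
= 729


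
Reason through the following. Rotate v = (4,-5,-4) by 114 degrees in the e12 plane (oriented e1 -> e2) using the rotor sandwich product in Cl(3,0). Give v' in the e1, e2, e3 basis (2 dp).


Rotor R = cos(57deg) - sin(57deg)*e12
Rotation angle theta = 2 * 57 = 114 degrees in the e12 plane (e1 -> e2).
The component perpendicular to the plane (e3) is invariant: v'_3 = v3 = -4.00
cos(114deg) = -0.4067, sin(114deg) = 0.9135
v'_1 = v1*cos(theta) - v2*sin(theta) = 4*(-0.4067) - (-5)*0.9135 = 2.94
v'_2 = v1*sin(theta) + v2*cos(theta) = 4*0.9135 + (-5)*(-0.4067) = 5.69
v' = 2.94*e1 + 5.69*e2 - 4.00*e3


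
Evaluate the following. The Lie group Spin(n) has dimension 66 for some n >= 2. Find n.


dim Spin(n) = dim so(n) = n(n-1)/2.
Solve n(n-1)/2 = 66, i.e. n^2 - n - 132 = 0.
Discriminant = 1 + 8*66 = 529
n = (1 + sqrt(529))/2 = (1 + 23)/2 = 12


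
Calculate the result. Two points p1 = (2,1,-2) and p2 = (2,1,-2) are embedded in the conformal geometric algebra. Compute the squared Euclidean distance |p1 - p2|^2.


p1 - p2 = (0, 0, 0)
|p1 - p2|^2 = 0^2 + 0^2 + 0^2
= 0 + 0 + 0
= 0


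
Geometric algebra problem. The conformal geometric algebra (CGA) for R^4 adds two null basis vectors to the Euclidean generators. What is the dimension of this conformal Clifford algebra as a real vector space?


The conformal model of R^4 uses Cl(5,1): the 4 Euclidean generators plus two extra orthogonal generators e+ (e+^2 = +1) and e- (e-^2 = -1), from which the null vectors e0, einf are built.
Number of generators m = 4 + 2 = 6.
dim Cl(p,q) = 2^m = 2^6 = 64


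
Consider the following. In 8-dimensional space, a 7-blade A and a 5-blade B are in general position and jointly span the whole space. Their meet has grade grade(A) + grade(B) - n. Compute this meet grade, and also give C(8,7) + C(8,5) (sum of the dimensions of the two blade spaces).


Meet grade = grade(A) + grade(B) - n
= 7 + 5 - 8 = 4
C(8,7) = 8
C(8,5) = 56
dim_A + dim_B = 8 + 56 = 64


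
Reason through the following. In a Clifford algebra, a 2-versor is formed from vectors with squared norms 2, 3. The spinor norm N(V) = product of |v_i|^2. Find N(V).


Spinor norm N(V) = |v1|^2 * |v2|^2 * ... * |v2|^2
= 2 * 3
Running product: 2, 6
N(V) = 6


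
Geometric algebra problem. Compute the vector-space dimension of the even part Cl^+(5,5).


Even subalgebra dimension = 2^(n-1)
n = 5 + 5 = 10
2^(10 - 1) = 2^9 = 512
Verification: sum of C(10,k) for even k = 1 + 45 + 210 + 210 + 45 + 1 = 512
Result = 512


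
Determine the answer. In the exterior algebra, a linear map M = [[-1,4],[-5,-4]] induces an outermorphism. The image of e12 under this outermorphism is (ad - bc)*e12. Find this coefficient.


The outermorphism of a linear map f sends e1^e2 to f(e1)^f(e2).
f(e1) = -1*e1 - 5*e2
f(e2) = 4*e1 - 4*e2
f(e1) ^ f(e2) = (-1*e1 - 5*e2) ^ (4*e1 - 4*e2)
= (-1)*(-4)*e12 + (-5)*4*e21
= (4 - (-20))*e12
= 24*e12
Coefficient = 24


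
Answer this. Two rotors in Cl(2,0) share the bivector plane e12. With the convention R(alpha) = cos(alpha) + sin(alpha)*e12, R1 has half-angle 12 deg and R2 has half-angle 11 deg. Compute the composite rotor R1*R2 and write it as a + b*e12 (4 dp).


Same-plane rotors commute and their half-angles add:
R1*R2 = cos(a1 + a2) + sin(a1 + a2)*e12.
a1 + a2 = 12 + 11 = 23 deg
cos(23 deg) = 0.9205
sin(23 deg) = 0.3907
R1*R2 = 0.9205 + 0.3907*e12


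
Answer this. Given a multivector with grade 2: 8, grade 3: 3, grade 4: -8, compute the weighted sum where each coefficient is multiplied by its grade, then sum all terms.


Grade-weighted sum = sum of grade_k * coefficient_k
2*8 = 16
3*3 = 9
4*(-8) = -32
Total = 16 + 9 + (-32) = -7


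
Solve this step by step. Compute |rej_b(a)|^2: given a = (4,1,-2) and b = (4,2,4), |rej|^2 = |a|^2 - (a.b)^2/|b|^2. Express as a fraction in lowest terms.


|a|^2 = 4^2 + 1^2 + (-2)^2 = 21
|b|^2 = 4^2 + 2^2 + 4^2 = 36
a . b = 4*4 + 1*2 + (-2)*4 = 10
(a.b)^2 = 10^2 = 100
|rej|^2 = 21 - 100/36
= (756 - 100)/36
= 656/36
In lowest terms: 164/9


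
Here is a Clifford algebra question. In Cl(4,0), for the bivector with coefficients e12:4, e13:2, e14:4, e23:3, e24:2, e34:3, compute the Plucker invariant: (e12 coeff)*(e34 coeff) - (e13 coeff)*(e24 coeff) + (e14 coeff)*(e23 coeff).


Plucker relation: af - be + cd
a*f = 4*3 = 12
b*e = 2*2 = 4
c*d = 4*3 = 12
af - be + cd = 12 - 4 + 12
= 20


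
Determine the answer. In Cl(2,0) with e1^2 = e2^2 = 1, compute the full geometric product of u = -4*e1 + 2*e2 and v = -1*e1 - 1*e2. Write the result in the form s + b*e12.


Expand: (-4*e1 + 2*e2)(-1*e1 - 1*e2)
= (-4)*(-1)*e1e1 + (-4)*(-1)*e1e2 + 2*(-1)*e2e1 + 2*(-1)*e2e2
Using e1^2 = e2^2 = 1, e2e1 = -e1e2:
Scalar part s = (-4)*(-1) + 2*(-1) = 4 + (-2) = 2
Bivector part b = (-4)*(-1) - 2*(-1) = 4 - (-2) = 6
uv = 2 + 6*e12


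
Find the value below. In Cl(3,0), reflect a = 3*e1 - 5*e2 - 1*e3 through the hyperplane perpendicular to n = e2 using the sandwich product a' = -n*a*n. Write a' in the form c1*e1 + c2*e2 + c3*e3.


Reflection formula: a' = -n*a*n, with n = e2 (unit vector, n^2 = 1).
For reflection through hyperplane perp to e2:
The component along e2 flips sign, others stay.
a = (3, -5, -1)
a' = (3, 5, -1)
a' = 3*e1 + 5*e2 - 1*e3


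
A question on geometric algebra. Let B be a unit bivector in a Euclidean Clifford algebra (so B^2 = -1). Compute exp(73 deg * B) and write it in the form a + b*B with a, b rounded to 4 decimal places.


For a unit bivector B with B^2 = -1, the exponential series gives
e^(theta*B) = cos(theta) + sin(theta)*B (the GA analogue of Euler's formula).
theta = 73 degrees = 1.27409 rad
cos(73 deg) = 0.2924
sin(73 deg) = 0.9563
exp(theta*B) = 0.2924 + 0.9563*B


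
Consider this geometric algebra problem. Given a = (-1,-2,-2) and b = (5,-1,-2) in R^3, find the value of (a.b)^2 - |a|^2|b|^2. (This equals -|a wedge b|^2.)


a . b = (-1)*5 + (-2)*(-1) + (-2)*(-2)
= -5 + 2 + 4 = 1
|a|^2 = (-1)^2 + (-2)^2 + (-2)^2 = 9
|b|^2 = 5^2 + (-1)^2 + (-2)^2 = 30
(a.b)^2 = 1^2 = 1
|a|^2 * |b|^2 = 9 * 30 = 270
Result = 1 - 270 = -269


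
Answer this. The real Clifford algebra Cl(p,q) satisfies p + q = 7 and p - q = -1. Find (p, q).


We need p + q = 7 and p - q = -1.
Adding: 2p = 7 + (-1) = 6, so p = 3.
Then q = 7 - 3 = 4.
(p, q) = (3, 4)


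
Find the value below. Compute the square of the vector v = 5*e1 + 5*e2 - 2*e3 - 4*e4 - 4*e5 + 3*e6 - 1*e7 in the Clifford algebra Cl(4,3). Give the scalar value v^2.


v^2 = sum of c_i^2 * e_i^2
Positive signature terms (e_i^2 = +1): 5^2 + 5^2 + (-2)^2 + (-4)^2 = 70
Negative signature terms (e_j^2 = -1): (-4)^2 + 3^2 + (-1)^2 = 26
v^2 = 70 - 26 = 44


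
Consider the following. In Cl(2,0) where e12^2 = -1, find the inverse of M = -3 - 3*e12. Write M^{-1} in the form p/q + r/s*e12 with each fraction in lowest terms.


M = -3 - 3*e12, where e12^2 = -1.
Since M commutes with its reverse ~M = a - b*e12, M * ~M = a^2 - b^2*e12^2 = a^2 + b^2.
So M^{-1} = ~M / (a^2 + b^2) = (a - b*e12)/(a^2 + b^2).
a^2 + b^2 = 9 + 9 = 18
Scalar part = -3/18 = -1/6
Bivector coeff = 3/18 = 1/6
M^{-1} = -1/6 + 1/6*e12


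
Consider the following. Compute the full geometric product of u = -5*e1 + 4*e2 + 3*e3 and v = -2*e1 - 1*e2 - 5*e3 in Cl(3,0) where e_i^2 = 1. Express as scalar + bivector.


In Cl(3,0): e_i^2 = 1, e_ie_j = -e_je_i for i != j.
Scalar part = u . v = (-5)*(-2) + 4*(-1) + 3*(-5)
= 10 + (-4) + (-15) = -9
e12 coeff = (-5)*(-1) - 4*(-2) = 5 - (-8) = 13
e13 coeff = (-5)*(-5) - 3*(-2) = 25 - (-6) = 31
e23 coeff = 4*(-5) - 3*(-1) = -20 - (-3) = -17
uv = -9 + 13*e12 + 31*e13 - 17*e23


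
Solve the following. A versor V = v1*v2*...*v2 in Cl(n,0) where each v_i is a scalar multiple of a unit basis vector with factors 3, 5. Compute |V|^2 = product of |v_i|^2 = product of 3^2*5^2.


Each vector v_i has |v_i|^2 = s_i^2
Squared scales: 3^2 = 9, 5^2 = 25
|V|^2 = 9 * 25
= 225


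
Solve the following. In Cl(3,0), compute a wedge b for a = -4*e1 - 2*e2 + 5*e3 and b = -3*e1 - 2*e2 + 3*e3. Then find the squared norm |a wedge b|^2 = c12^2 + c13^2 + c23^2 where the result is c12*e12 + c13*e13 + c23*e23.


a wedge b = (a1*b2 - a2*b1)*e12 + (a1*b3 - a3*b1)*e13 + (a2*b3 - a3*b2)*e23
e12 coeff: (-4)*(-2) - (-2)*(-3) = 8 - 6 = 2
e13 coeff: (-4)*3 - 5*(-3) = -12 - (-15) = 3
e23 coeff: (-2)*3 - 5*(-2) = -6 - (-10) = 4
|a wedge b|^2 = 2^2 + 3^2 + 4^2
= 4 + 9 + 16
= 29


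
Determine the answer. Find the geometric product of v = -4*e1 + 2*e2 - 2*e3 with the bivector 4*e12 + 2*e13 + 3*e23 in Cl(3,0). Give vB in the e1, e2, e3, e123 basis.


vB has grade-1 (vector) and grade-3 (trivector) parts: vB = (v _| B) + (v ^ B).
Vector part <vB>_1:
  e1: -v2*b12 - v3*b13 = -(2)*(4) - (-2)*(2) = -4
  e2: v1*b12 - v3*b23 = (-4)*(4) - (-2)*(3) = -10
  e3: v1*b13 + v2*b23 = (-4)*(2) + (2)*(3) = -2
Trivector part <vB>_3:
  e123: v1*b23 - v2*b13 + v3*b12 = (-4)*(3) - (2)*(2) + (-2)*(4) = -24
vB = -4*e1 - 10*e2 - 2*e3 - 24*e123


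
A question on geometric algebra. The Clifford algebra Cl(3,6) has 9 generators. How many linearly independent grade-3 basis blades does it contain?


Number of grade-k basis blades in Cl(p,q) with n = p + q is C(n, k).
n = 3 + 6 = 9
C(9, 3) = 9! / (3! * 6!)
= 362880 / (6 * 720)
= 84


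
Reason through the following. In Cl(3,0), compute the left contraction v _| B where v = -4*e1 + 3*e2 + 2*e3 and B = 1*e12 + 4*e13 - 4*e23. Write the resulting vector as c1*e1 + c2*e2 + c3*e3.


Left contraction v _| B = <vB>_1 (grade-1 part of the geometric product vB).
Using e1_|e12 = e2, e2_|e12 = -e1, e1_|e13 = e3, e3_|e13 = -e1, e2_|e23 = e3, e3_|e23 = -e2:
e1 coeff: -v2*b12 - v3*b13 = -(3)*(1) - (2)*(4) = -11
e2 coeff: v1*b12 - v3*b23 = (-4)*(1) - (2)*(-4) = 4
e3 coeff: v1*b13 + v2*b23 = (-4)*(4) + (3)*(-4) = -28
v _| B = -11*e1 + 4*e2 - 28*e3


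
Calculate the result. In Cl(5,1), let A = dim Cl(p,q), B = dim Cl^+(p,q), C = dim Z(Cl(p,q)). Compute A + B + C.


n = 5 + 1 = 6
Total dim = 2^6 = 64
Even subalgebra dim = 2^5 = 32
n is even, so center dim = 1
Sum = 64 + 32 + 1 = 97


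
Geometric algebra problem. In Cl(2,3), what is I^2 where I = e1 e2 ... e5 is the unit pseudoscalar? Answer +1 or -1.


The pseudoscalar I = e1...e_n (product of all n generators) of Cl(p,q) satisfies I^2 = (-1)^(q + n(n-1)/2).
p = 2, q = 3, n = p + q = 5
n(n-1)/2 = 5 * 4 / 2 = 10
Exponent = q + n(n-1)/2 = 3 + 10 = 13
I^2 = (-1)^13 = -1


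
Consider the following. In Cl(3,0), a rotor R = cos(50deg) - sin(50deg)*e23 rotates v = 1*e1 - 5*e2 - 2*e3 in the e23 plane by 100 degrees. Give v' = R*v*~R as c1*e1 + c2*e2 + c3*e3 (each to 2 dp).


Rotor R = cos(50deg) - sin(50deg)*e23
Rotation angle theta = 2 * 50 = 100 degrees in the e23 plane (e2 -> e3).
The component perpendicular to the plane (e1) is invariant: v'_1 = v1 = 1.00
cos(100deg) = -0.1736, sin(100deg) = 0.9848
v'_2 = v2*cos(theta) - v3*sin(theta) = -5*(-0.1736) - (-2)*0.9848 = 2.84
v'_3 = v2*sin(theta) + v3*cos(theta) = -5*0.9848 + (-2)*(-0.1736) = -4.58
v' = 1.00*e1 + 2.84*e2 - 4.58*e3


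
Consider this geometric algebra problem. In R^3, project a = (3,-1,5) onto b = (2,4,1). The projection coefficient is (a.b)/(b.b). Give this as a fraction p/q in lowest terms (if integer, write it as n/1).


Projection coefficient = (a . b) / (b . b)
a . b = 3*2 + (-1)*4 + 5*1
= 6 + (-4) + 5 = 7
b . b = 2^2 + 4^2 + 1^2
= 4 + 16 + 1 = 21
Coefficient = 7/21
In lowest terms: 1/3


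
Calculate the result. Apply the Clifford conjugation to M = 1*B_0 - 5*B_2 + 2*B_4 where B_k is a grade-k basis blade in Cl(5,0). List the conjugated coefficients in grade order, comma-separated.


Clifford conjugate sign for grade k: (-1)^(k(k+1)/2)
Grade 0: (-1)^(0*1/2) = (-1)^0 = 1, coeff 1 -> 1
Grade 2: (-1)^(2*3/2) = (-1)^3 = -1, coeff -5 -> 5
Grade 4: (-1)^(4*5/2) = (-1)^10 = 1, coeff 2 -> 2
Conjugated coefficients: 1, 5, 2
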